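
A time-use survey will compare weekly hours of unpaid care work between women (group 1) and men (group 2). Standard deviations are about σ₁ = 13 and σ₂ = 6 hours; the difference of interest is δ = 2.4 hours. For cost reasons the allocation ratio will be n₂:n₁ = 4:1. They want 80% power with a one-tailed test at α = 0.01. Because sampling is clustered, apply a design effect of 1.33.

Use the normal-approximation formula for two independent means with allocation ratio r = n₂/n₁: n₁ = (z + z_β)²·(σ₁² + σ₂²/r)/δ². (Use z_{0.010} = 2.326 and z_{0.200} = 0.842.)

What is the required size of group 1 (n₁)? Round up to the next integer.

n₁ = (z_α + z_β)² · (σ₁² + σ₂²/r) / δ²
   = (2.326 + 0.842)² · (13² + 6²/4) / 2.4²
   = 10.0362 · (169 + 9) / 5.76
   = 10.0362 · 178 / 5.76
   = 310.15
Design effect: 1.33 × 310.15 = 412.50.
Round up → n₁ = 413; n₂ = r·n₁ = 4 × 413 = 1652.

n₁ = 413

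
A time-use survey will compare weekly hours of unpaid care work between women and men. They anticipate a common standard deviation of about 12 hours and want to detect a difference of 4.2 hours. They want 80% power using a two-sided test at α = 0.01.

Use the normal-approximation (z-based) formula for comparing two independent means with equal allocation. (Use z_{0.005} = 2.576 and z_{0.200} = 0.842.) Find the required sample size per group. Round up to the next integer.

n = (z_{α/2} + z_β)² · (σ₁² + σ₂²) / δ²
  = (2.576 + 0.842)² · (2·12² = 288) / 4.2²
  = 11.6827 · 288 / 17.64
  = 190.74
Round up → n = 191 per group.

n = 191 per group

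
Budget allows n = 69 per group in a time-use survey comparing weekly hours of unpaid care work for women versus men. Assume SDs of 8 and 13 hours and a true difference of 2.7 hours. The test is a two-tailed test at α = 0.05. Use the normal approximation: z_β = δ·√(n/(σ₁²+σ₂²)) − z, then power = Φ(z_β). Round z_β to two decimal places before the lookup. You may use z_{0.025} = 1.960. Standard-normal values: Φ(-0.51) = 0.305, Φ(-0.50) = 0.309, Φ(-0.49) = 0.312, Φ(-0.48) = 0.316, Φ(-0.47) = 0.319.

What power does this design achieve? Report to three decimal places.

Power ≈ 0.312

z_β = δ·√(n/(σ₁²+σ₂²)) − z_{α/2}
    = 2.7 · √(69/233) − 1.960
    = 2.7 · 0.54419 − 1.960
    = 1.4693 − 1.960 = -0.4907 → -0.49
Power = Φ(-0.49) = 0.312.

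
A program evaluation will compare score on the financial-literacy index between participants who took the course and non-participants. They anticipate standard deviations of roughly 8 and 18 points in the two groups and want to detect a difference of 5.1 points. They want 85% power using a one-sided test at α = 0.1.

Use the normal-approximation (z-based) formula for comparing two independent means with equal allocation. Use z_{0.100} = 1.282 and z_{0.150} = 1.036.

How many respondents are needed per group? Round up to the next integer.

n = (z_α + z_β)² · (σ₁² + σ₂²) / δ²
  = (1.282 + 1.036)² · (8² + 18² = 388) / 5.1²
  = 5.3731 · 388 / 26.01
  = 80.15
Round up → n = 81 per group.

n = 81 per group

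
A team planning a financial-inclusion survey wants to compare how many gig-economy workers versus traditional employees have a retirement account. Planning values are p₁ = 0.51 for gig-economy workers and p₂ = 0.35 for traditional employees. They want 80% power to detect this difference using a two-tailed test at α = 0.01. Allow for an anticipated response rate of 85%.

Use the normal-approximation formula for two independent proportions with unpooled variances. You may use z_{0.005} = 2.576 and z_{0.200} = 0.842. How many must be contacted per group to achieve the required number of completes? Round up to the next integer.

n = (z_{α/2} + z_β)² · [p₁(1−p₁) + p₂(1−p₂)] / (p₁ − p₂)²
  = (2.576 + 0.842)² · (0.51·0.49 + 0.35·0.65) / (0.16)²
  = (3.418)² · (0.2499 + 0.2275) / 0.0256
  = 11.6827 · 0.4774 / 0.0256
  = 217.86
Adjust for 85% response: 217.86 / 0.85 = 256.31.
Round up → n = 257 per group.

n = 257 per group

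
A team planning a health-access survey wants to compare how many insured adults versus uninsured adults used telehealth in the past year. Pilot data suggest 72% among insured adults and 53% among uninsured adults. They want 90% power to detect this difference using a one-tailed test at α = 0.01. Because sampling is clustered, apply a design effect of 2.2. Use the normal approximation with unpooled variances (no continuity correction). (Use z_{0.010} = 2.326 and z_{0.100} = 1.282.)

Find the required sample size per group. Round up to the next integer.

n = 358 per group

n = (z_α + z_β)² · [p₁(1−p₁) + p₂(1−p₂)] / (p₁ − p₂)²
  = (2.326 + 1.282)² · (0.72·0.28 + 0.53·0.47) / (0.19)²
  = (3.608)² · (0.2016 + 0.2491) / 0.0361
  = 13.0177 · 0.4507 / 0.0361
  = 162.52
Design effect: 2.2 × 162.52 = 357.55.
Round up → n = 358 per group.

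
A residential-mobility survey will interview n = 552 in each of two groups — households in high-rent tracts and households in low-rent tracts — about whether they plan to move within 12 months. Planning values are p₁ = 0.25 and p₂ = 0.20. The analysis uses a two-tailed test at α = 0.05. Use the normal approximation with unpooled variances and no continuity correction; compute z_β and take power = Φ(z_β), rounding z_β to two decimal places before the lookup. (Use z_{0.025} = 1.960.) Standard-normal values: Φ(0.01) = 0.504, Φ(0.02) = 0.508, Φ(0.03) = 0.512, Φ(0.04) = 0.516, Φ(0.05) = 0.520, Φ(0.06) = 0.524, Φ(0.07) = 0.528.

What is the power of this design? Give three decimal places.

Power ≈ 0.512

z_β = |p₁−p₂|·√(n/[p₁q₁+p₂q₂]) − z_{α/2}
    = 0.05 · √(552/0.3475) − 1.960
    = 0.05 · 39.8559 − 1.960
    = 1.9928 − 1.960 = 0.0328 → 0.03
Power = Φ(0.03) = 0.512.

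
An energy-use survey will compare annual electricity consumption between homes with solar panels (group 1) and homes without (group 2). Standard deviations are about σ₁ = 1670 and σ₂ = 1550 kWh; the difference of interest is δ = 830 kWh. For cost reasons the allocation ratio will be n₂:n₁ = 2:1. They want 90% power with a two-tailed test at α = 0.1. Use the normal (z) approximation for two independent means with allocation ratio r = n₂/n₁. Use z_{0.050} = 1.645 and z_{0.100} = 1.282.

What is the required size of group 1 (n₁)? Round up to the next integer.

n₁ = 50

n₁ = (z_{α/2} + z_β)² · (σ₁² + σ₂²/r) / δ²
   = (1.645 + 1.282)² · (1670² + 1550²/2) / 830²
   = 8.5673 · (2788900 + 1201250) / 688900
   = 8.5673 · 3990150 / 688900
   = 49.62
Round up → n₁ = 50; n₂ = r·n₁ = 2 × 50 = 100.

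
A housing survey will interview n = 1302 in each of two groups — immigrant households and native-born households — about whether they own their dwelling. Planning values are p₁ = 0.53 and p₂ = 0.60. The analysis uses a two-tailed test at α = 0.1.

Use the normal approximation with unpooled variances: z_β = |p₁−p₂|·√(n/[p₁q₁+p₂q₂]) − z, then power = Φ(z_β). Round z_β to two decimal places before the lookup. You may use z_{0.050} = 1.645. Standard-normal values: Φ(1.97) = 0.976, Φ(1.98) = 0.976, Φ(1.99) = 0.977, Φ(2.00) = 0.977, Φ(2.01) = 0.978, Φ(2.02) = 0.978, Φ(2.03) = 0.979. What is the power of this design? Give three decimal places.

Power ≈ 0.976

z_β = |p₁−p₂|·√(n/[p₁q₁+p₂q₂]) − z_{α/2}
    = 0.07 · √(1302/0.4891) − 1.645
    = 0.07 · 51.5949 − 1.645
    = 3.6116 − 1.645 = 1.9666 → 1.97
Power = Φ(1.97) = 0.976.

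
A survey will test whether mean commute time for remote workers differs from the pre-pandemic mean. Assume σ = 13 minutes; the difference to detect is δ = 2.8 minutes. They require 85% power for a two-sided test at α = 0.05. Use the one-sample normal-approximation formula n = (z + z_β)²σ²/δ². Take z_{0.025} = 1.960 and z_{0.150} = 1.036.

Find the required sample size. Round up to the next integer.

n = 194

n = (z_{α/2} + z_β)² · σ² / δ²
  = (1.960 + 1.036)² · 13² / 2.8²
  = 8.9760 · 169 / 7.84
  = 193.49
Round up → n = 194.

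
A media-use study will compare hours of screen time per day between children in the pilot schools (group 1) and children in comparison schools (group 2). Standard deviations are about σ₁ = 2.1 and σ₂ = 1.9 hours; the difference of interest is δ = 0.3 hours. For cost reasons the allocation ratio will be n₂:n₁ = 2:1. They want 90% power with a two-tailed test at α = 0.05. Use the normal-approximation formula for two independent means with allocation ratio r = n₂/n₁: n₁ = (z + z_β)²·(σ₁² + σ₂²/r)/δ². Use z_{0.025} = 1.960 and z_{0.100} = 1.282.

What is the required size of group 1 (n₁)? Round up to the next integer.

n₁ = 726

n₁ = (z_{α/2} + z_β)² · (σ₁² + σ₂²/r) / δ²
   = (1.960 + 1.282)² · (2.1² + 1.9²/2) / 0.3²
   = 10.5106 · (4.41 + 1.805) / 0.09
   = 10.5106 · 6.215 / 0.09
   = 725.81
Round up → n₁ = 726; n₂ = r·n₁ = 2 × 726 = 1452.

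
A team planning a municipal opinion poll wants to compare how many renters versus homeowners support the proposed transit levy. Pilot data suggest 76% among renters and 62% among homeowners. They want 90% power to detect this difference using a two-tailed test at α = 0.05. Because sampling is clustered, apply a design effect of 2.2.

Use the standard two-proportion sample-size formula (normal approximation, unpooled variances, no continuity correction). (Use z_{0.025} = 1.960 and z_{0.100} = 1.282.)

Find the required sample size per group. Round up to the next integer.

n = (z_{α/2} + z_β)² · [p₁(1−p₁) + p₂(1−p₂)] / (p₁ − p₂)²
  = (1.960 + 1.282)² · (0.76·0.24 + 0.62·0.38) / (0.14)²
  = (3.242)² · (0.1824 + 0.2356) / 0.0196
  = 10.5106 · 0.4180 / 0.0196
  = 224.15
Design effect: 2.2 × 224.15 = 493.14.
Round up → n = 494 per group.

n = 494 per group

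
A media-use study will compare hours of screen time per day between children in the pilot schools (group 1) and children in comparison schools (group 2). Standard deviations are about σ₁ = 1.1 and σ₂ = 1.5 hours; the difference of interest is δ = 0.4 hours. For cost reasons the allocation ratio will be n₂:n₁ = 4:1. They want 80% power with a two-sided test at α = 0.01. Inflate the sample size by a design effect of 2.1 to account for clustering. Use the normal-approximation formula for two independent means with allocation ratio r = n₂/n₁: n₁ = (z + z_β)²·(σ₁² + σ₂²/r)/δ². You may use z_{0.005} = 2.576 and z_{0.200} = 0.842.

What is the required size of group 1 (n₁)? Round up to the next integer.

n₁ = (z_{α/2} + z_β)² · (σ₁² + σ₂²/r) / δ²
   = (2.576 + 0.842)² · (1.1² + 1.5²/4) / 0.4²
   = 11.6827 · (1.21 + 0.5625) / 0.16
   = 11.6827 · 1.7725 / 0.16
   = 129.42
Design effect: 2.1 × 129.42 = 271.79.
Round up → n₁ = 272; n₂ = r·n₁ = 4 × 272 = 1088.

n₁ = 272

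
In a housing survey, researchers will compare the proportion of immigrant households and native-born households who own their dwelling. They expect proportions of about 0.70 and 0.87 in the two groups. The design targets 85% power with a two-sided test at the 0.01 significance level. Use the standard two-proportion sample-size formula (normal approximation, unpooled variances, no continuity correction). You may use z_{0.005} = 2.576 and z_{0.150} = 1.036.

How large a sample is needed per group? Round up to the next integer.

n = (z_{α/2} + z_β)² · [p₁(1−p₁) + p₂(1−p₂)] / (p₁ − p₂)²
  = (2.576 + 1.036)² · (0.70·0.30 + 0.87·0.13) / (-0.17)²
  = (3.612)² · (0.2100 + 0.1131) / 0.0289
  = 13.0465 · 0.3231 / 0.0289
  = 145.86
Round up → n = 146 per group.

n = 146 per group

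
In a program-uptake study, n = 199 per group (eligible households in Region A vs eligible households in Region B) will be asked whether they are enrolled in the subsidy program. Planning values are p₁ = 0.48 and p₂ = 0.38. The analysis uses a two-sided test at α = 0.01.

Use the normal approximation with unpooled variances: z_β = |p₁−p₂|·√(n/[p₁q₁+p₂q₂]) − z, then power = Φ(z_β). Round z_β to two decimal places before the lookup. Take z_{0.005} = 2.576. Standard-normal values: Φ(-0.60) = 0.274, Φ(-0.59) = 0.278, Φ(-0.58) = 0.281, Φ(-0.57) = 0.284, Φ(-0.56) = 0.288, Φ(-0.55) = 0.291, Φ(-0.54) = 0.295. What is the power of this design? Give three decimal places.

Power ≈ 0.291

z_β = |p₁−p₂|·√(n/[p₁q₁+p₂q₂]) − z_{α/2}
    = 0.10 · √(199/0.4852) − 2.576
    = 0.10 · 20.2519 − 2.576
    = 2.0252 − 2.576 = -0.5508 → -0.55
Power = Φ(-0.55) = 0.291.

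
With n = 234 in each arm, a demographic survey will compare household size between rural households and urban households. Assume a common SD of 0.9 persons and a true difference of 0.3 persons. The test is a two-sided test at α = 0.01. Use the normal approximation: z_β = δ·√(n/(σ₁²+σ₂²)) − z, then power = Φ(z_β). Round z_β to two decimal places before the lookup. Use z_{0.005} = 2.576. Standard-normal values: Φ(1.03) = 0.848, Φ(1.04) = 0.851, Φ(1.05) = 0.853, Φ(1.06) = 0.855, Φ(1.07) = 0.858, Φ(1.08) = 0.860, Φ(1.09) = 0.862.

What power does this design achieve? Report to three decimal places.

z_β = δ·√(n/(σ₁²+σ₂²)) − z_{α/2}
    = 0.3 · √(234/1.62) − 2.576
    = 0.3 · 12.01850 − 2.576
    = 3.6056 − 2.576 = 1.0296 → 1.03
Power = Φ(1.03) = 0.848.

Power ≈ 0.848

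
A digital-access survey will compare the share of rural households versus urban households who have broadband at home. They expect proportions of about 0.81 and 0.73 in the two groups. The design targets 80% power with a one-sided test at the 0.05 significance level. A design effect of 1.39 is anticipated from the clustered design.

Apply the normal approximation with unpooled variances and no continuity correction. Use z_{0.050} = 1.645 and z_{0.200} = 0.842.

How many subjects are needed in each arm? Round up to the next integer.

n = 472 per group

n = (z_α + z_β)² · [p₁(1−p₁) + p₂(1−p₂)] / (p₁ − p₂)²
  = (1.645 + 0.842)² · (0.81·0.19 + 0.73·0.27) / (0.08)²
  = (2.487)² · (0.1539 + 0.1971) / 0.0064
  = 6.1852 · 0.3510 / 0.0064
  = 339.22
Design effect: 1.39 × 339.22 = 471.51.
Round up → n = 472 per group.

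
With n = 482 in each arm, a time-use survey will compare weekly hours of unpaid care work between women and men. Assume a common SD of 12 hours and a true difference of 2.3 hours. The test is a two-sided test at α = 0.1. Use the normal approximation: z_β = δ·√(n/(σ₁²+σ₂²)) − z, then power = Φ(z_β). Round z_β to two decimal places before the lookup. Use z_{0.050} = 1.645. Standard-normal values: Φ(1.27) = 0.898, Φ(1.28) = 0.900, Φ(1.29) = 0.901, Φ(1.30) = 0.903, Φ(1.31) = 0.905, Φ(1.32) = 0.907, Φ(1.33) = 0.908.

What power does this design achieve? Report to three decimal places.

Power ≈ 0.908

z_β = δ·√(n/(σ₁²+σ₂²)) − z_{α/2}
    = 2.3 · √(482/288) − 1.645
    = 2.3 · 1.29368 − 1.645
    = 2.9755 − 1.645 = 1.3305 → 1.33
Power = Φ(1.33) = 0.908.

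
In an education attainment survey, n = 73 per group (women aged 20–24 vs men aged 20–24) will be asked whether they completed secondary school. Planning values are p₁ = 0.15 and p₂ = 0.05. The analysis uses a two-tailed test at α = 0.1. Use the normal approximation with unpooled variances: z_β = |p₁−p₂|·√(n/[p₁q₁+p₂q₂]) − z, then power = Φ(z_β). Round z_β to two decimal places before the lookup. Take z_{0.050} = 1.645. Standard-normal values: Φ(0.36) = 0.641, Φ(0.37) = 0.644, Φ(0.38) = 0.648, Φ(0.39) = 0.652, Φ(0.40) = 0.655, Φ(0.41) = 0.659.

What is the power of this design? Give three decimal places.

z_β = |p₁−p₂|·√(n/[p₁q₁+p₂q₂]) − z_{α/2}
    = 0.10 · √(73/0.1750) − 1.645
    = 0.10 · 20.4241 − 1.645
    = 2.0424 − 1.645 = 0.3974 → 0.40
Power = Φ(0.40) = 0.655.

Power ≈ 0.655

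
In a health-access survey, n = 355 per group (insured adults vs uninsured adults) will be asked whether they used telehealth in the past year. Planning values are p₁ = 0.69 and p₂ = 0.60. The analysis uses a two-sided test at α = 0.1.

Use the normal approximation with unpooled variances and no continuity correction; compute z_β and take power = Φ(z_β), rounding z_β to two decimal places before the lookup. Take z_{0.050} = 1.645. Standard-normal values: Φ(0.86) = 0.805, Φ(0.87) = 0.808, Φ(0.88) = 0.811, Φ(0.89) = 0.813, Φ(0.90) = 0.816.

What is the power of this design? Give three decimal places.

Power ≈ 0.808

z_β = |p₁−p₂|·√(n/[p₁q₁+p₂q₂]) − z_{α/2}
    = 0.09 · √(355/0.4539) − 1.645
    = 0.09 · 27.9662 − 1.645
    = 2.5170 − 1.645 = 0.8720 → 0.87
Power = Φ(0.87) = 0.808.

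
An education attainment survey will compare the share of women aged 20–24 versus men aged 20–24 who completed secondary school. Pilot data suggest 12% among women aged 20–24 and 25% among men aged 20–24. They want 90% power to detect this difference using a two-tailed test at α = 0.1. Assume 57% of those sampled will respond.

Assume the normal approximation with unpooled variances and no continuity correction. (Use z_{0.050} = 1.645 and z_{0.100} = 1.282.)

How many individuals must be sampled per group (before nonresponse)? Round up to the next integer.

n = (z_{α/2} + z_β)² · [p₁(1−p₁) + p₂(1−p₂)] / (p₁ − p₂)²
  = (1.645 + 1.282)² · (0.12·0.88 + 0.25·0.75) / (-0.13)²
  = (2.927)² · (0.1056 + 0.1875) / 0.0169
  = 8.5673 · 0.2931 / 0.0169
  = 148.58
Adjust for 57% response: 148.58 / 0.57 = 260.68.
Round up → n = 261 per group.

n = 261 per group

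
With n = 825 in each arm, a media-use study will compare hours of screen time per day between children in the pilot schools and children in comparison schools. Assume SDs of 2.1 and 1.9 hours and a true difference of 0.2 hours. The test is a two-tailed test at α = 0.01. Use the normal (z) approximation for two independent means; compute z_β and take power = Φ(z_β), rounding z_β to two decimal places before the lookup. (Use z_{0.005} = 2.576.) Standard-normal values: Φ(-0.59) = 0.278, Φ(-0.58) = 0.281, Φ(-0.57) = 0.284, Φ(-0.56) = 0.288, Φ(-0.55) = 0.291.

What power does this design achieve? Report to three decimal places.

z_β = δ·√(n/(σ₁²+σ₂²)) − z_{α/2}
    = 0.2 · √(825/8.02) − 2.576
    = 0.2 · 10.14238 − 2.576
    = 2.0285 − 2.576 = -0.5475 → -0.55
Power = Φ(-0.55) = 0.291.

Power ≈ 0.291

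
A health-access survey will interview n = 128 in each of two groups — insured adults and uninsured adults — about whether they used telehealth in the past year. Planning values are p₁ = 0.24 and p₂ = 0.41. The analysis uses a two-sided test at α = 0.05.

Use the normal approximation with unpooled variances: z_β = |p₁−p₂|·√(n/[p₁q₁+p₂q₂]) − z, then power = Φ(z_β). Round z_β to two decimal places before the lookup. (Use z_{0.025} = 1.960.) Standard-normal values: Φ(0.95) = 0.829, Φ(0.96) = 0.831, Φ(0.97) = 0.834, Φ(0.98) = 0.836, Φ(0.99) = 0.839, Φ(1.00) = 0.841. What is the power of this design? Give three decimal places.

Power ≈ 0.839

z_β = |p₁−p₂|·√(n/[p₁q₁+p₂q₂]) − z_{α/2}
    = 0.17 · √(128/0.4243) − 1.960
    = 0.17 · 17.3687 − 1.960
    = 2.9527 − 1.960 = 0.9927 → 0.99
Power = Φ(0.99) = 0.839.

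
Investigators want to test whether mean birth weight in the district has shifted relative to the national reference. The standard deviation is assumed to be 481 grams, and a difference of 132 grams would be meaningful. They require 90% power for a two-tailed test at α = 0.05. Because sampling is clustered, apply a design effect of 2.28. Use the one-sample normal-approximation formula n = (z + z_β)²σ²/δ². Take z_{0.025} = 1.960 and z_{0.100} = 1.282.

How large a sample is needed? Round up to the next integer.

n = (z_{α/2} + z_β)² · σ² / δ²
  = (1.960 + 1.282)² · 481² / 132²
  = 10.5106 · 231361 / 17424
  = 139.56
Design effect: 2.28 × 139.56 = 318.20.
Round up → n = 319.

n = 319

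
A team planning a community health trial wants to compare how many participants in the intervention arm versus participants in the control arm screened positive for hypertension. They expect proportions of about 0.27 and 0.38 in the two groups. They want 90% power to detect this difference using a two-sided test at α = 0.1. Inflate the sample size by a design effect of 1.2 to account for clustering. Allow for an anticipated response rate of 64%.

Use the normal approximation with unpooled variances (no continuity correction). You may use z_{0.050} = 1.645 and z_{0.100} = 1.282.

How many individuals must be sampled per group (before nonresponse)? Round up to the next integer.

n = 575 per group

n = (z_{α/2} + z_β)² · [p₁(1−p₁) + p₂(1−p₂)] / (p₁ − p₂)²
  = (1.645 + 1.282)² · (0.27·0.73 + 0.38·0.62) / (-0.11)²
  = (2.927)² · (0.1971 + 0.2356) / 0.0121
  = 8.5673 · 0.4327 / 0.0121
  = 306.37
Design effect: 1.2 × 306.37 = 367.64.
Adjust for 64% response: 367.64 / 0.64 = 574.44.
Round up → n = 575 per group.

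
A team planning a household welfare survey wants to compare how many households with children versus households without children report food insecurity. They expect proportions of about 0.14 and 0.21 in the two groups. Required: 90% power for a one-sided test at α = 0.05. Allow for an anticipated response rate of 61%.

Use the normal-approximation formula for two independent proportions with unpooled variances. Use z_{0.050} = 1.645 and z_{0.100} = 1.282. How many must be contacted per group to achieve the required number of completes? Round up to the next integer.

n = 821 per group

n = (z_α + z_β)² · [p₁(1−p₁) + p₂(1−p₂)] / (p₁ − p₂)²
  = (1.645 + 1.282)² · (0.14·0.86 + 0.21·0.79) / (-0.07)²
  = (2.927)² · (0.1204 + 0.1659) / 0.0049
  = 8.5673 · 0.2863 / 0.0049
  = 500.58
Adjust for 61% response: 500.58 / 0.61 = 820.62.
Round up → n = 821 per group.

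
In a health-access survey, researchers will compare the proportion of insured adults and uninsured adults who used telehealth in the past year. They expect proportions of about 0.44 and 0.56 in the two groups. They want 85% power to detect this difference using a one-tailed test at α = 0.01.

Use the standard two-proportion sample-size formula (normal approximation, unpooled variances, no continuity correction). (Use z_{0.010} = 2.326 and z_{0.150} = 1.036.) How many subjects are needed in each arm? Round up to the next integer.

n = (z_α + z_β)² · [p₁(1−p₁) + p₂(1−p₂)] / (p₁ − p₂)²
  = (2.326 + 1.036)² · (0.44·0.56 + 0.56·0.44) / (-0.12)²
  = (3.362)² · (0.2464 + 0.2464) / 0.0144
  = 11.3030 · 0.4928 / 0.0144
  = 386.82
Round up → n = 387 per group.

n = 387 per group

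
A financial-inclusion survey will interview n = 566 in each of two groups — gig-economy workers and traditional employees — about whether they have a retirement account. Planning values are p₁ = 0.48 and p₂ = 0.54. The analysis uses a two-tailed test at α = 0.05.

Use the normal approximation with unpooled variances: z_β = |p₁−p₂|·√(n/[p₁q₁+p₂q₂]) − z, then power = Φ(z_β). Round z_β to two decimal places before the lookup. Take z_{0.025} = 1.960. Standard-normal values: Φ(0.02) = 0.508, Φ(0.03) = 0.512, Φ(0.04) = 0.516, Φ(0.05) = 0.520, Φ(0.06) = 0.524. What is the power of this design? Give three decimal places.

z_β = |p₁−p₂|·√(n/[p₁q₁+p₂q₂]) − z_{α/2}
    = 0.06 · √(566/0.4980) − 1.960
    = 0.06 · 33.7127 − 1.960
    = 2.0228 − 1.960 = 0.0628 → 0.06
Power = Φ(0.06) = 0.524.

Power ≈ 0.524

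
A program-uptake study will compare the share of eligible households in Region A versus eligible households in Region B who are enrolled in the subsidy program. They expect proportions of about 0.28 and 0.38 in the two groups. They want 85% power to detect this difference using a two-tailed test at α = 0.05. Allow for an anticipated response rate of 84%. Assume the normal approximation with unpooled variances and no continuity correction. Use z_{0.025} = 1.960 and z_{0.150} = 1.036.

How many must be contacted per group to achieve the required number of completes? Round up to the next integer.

n = 468 per group

n = (z_{α/2} + z_β)² · [p₁(1−p₁) + p₂(1−p₂)] / (p₁ − p₂)²
  = (1.960 + 1.036)² · (0.28·0.72 + 0.38·0.62) / (-0.10)²
  = (2.996)² · (0.2016 + 0.2356) / 0.0100
  = 8.9760 · 0.4372 / 0.0100
  = 392.43
Adjust for 84% response: 392.43 / 0.84 = 467.18.
Round up → n = 468 per group.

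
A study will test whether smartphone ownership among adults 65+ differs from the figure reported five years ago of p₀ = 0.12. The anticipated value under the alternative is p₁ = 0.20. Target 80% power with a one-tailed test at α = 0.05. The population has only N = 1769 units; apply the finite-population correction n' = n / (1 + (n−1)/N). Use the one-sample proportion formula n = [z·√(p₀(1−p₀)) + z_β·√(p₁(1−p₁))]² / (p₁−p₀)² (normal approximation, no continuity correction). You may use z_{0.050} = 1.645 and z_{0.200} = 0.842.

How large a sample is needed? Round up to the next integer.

n = [z_α·√(p₀q₀) + z_β·√(p₁q₁)]² / (p₁ − p₀)²
  = [1.645·√(0.12·0.88) + 0.842·√(0.20·0.80)]² / (0.08)²
  = [1.645·0.3250 + 0.842·0.4000]² / 0.0064
  = [0.8714]² / 0.0064
  = 118.64
Finite-population correction (N = 1769): 118.64 / (1 + (118.64 − 1)/1769) = 111.24.
Round up → n = 112.

n = 112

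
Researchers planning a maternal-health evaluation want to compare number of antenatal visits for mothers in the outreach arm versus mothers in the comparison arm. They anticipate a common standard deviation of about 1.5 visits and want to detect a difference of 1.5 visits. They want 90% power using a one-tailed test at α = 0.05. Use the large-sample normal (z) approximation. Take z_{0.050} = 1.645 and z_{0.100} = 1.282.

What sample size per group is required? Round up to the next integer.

n = (z_α + z_β)² · (σ₁² + σ₂²) / δ²
  = (1.645 + 1.282)² · (2·1.5² = 4.5) / 1.5²
  = 8.5673 · 4.5 / 2.25
  = 17.13
Round up → n = 18 per group.

n = 18 per group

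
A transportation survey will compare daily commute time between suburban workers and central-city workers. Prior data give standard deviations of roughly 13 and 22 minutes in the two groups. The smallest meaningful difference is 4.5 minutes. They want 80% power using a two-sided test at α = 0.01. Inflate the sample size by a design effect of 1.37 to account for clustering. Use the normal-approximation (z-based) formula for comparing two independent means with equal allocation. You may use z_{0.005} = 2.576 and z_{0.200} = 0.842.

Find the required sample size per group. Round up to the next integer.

n = 517 per group

n = (z_{α/2} + z_β)² · (σ₁² + σ₂²) / δ²
  = (2.576 + 0.842)² · (13² + 22² = 653) / 4.5²
  = 11.6827 · 653 / 20.25
  = 376.73
Design effect: 1.37 × 376.73 = 516.12.
Round up → n = 517 per group.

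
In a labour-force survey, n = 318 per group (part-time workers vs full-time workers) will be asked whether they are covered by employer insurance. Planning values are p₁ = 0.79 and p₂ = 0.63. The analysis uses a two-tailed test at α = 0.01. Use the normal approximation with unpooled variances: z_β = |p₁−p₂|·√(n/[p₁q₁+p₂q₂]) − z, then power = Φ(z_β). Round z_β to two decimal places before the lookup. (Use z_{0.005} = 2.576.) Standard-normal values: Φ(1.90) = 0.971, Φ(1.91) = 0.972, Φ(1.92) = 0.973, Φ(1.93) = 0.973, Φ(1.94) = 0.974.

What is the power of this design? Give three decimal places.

Power ≈ 0.974

z_β = |p₁−p₂|·√(n/[p₁q₁+p₂q₂]) − z_{α/2}
    = 0.16 · √(318/0.3990) − 2.576
    = 0.16 · 28.2311 − 2.576
    = 4.5170 − 2.576 = 1.9410 → 1.94
Power = Φ(1.94) = 0.974.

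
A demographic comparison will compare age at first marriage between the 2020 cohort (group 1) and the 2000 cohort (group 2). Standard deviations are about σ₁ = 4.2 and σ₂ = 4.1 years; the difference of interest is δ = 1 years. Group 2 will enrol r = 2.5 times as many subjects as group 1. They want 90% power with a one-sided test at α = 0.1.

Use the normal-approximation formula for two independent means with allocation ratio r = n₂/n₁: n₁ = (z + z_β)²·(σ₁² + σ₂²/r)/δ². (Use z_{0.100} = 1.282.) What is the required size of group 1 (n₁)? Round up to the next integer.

n₁ = (z_α + z_β)² · (σ₁² + σ₂²/r) / δ²
   = (1.282 + 1.282)² · (4.2² + 4.1²/2.5) / 1²
   = 6.5741 · (17.64 + 6.724) / 1
   = 6.5741 · 24.364 / 1
   = 160.17
Round up → n₁ = 161; n₂ = r·n₁ = 2.5 × 161 = 403.

n₁ = 161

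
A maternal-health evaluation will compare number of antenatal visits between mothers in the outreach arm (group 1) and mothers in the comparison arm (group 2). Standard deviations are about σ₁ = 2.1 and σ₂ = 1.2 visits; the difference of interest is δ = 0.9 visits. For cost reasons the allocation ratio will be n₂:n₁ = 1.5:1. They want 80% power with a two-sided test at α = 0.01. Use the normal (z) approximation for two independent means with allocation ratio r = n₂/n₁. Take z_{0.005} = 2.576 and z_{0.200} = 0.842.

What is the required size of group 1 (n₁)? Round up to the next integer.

n₁ = (z_{α/2} + z_β)² · (σ₁² + σ₂²/r) / δ²
   = (2.576 + 0.842)² · (2.1² + 1.2²/1.5) / 0.9²
   = 11.6827 · (4.41 + 0.96) / 0.81
   = 11.6827 · 5.37 / 0.81
   = 77.45
Round up → n₁ = 78; n₂ = r·n₁ = 1.5 × 78 = 117.

n₁ = 78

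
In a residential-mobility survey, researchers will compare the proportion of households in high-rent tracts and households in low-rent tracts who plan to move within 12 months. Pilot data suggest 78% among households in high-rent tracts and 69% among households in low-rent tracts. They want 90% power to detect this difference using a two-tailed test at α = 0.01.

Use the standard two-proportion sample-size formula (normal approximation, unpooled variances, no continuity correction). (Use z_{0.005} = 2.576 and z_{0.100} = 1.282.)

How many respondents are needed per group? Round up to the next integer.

n = (z_{α/2} + z_β)² · [p₁(1−p₁) + p₂(1−p₂)] / (p₁ − p₂)²
  = (2.576 + 1.282)² · (0.78·0.22 + 0.69·0.31) / (0.09)²
  = (3.858)² · (0.1716 + 0.2139) / 0.0081
  = 14.8842 · 0.3855 / 0.0081
  = 708.38
Round up → n = 709 per group.

n = 709 per group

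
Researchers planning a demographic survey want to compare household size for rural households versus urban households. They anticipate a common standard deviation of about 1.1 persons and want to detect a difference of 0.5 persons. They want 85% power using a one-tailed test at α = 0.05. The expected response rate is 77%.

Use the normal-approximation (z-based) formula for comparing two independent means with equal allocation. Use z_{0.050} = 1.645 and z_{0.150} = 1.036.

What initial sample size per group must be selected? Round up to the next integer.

n = (z_α + z_β)² · (σ₁² + σ₂²) / δ²
  = (1.645 + 1.036)² · (2·1.1² = 2.42) / 0.5²
  = 7.1878 · 2.42 / 0.25
  = 69.58
Adjust for 77% response: 69.58 / 0.77 = 90.36.
Round up → n = 91 per group.

n = 91 per group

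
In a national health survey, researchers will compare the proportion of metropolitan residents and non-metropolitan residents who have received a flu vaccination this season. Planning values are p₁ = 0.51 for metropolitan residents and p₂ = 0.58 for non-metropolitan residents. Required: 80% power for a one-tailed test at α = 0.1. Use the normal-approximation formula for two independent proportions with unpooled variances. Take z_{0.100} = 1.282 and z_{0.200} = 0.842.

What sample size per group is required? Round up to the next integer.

n = 455 per group

n = (z_α + z_β)² · [p₁(1−p₁) + p₂(1−p₂)] / (p₁ − p₂)²
  = (1.282 + 0.842)² · (0.51·0.49 + 0.58·0.42) / (-0.07)²
  = (2.124)² · (0.2499 + 0.2436) / 0.0049
  = 4.5114 · 0.4935 / 0.0049
  = 454.36
Round up → n = 455 per group.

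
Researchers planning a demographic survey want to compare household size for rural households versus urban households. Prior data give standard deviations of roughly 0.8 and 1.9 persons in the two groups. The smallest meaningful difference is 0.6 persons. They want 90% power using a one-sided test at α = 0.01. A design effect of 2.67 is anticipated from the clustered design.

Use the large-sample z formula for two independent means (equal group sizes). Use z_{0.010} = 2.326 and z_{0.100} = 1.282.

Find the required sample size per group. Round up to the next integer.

n = 411 per group

n = (z_α + z_β)² · (σ₁² + σ₂²) / δ²
  = (2.326 + 1.282)² · (0.8² + 1.9² = 4.25) / 0.6²
  = 13.0177 · 4.25 / 0.36
  = 153.68
Design effect: 2.67 × 153.68 = 410.33.
Round up → n = 411 per group.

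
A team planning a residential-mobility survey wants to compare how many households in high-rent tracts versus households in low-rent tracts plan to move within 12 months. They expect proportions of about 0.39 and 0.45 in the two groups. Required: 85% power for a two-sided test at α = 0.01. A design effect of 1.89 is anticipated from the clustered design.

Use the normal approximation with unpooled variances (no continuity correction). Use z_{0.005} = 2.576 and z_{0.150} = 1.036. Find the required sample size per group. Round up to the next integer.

n = 3325 per group

n = (z_{α/2} + z_β)² · [p₁(1−p₁) + p₂(1−p₂)] / (p₁ − p₂)²
  = (2.576 + 1.036)² · (0.39·0.61 + 0.45·0.55) / (-0.06)²
  = (3.612)² · (0.2379 + 0.2475) / 0.0036
  = 13.0465 · 0.4854 / 0.0036
  = 1759.11
Design effect: 1.89 × 1759.11 = 3324.72.
Round up → n = 3325 per group.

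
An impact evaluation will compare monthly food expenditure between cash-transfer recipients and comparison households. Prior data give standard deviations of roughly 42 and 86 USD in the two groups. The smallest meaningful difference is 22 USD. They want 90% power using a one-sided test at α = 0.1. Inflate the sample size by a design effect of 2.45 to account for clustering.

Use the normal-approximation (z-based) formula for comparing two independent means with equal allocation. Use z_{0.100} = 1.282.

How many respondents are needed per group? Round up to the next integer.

n = (z_α + z_β)² · (σ₁² + σ₂²) / δ²
  = (1.282 + 1.282)² · (42² + 86² = 9160) / 22²
  = 6.5741 · 9160 / 484
  = 124.42
Design effect: 2.45 × 124.42 = 304.83.
Round up → n = 305 per group.

n = 305 per group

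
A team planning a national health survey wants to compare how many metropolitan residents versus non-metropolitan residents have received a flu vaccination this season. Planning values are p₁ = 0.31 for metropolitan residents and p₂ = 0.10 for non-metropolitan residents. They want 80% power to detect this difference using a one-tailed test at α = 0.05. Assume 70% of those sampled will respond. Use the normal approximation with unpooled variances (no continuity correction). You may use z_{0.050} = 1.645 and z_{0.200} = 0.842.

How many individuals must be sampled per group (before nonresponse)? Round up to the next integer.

n = (z_α + z_β)² · [p₁(1−p₁) + p₂(1−p₂)] / (p₁ − p₂)²
  = (1.645 + 0.842)² · (0.31·0.69 + 0.10·0.90) / (0.21)²
  = (2.487)² · (0.2139 + 0.0900) / 0.0441
  = 6.1852 · 0.3039 / 0.0441
  = 42.62
Adjust for 70% response: 42.62 / 0.70 = 60.89.
Round up → n = 61 per group.

n = 61 per group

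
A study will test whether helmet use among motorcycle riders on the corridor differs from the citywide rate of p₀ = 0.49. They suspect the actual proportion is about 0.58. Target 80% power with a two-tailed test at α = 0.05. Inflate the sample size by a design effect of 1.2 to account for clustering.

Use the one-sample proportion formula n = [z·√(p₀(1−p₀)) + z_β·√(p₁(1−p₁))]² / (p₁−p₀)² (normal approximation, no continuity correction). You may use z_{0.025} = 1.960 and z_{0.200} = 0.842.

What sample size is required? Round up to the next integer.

n = [z_{α/2}·√(p₀q₀) + z_β·√(p₁q₁)]² / (p₁ − p₀)²
  = [1.960·√(0.49·0.51) + 0.842·√(0.58·0.42)]² / (0.09)²
  = [1.960·0.4999 + 0.842·0.4936]² / 0.0081
  = [1.3954]² / 0.0081
  = 240.38
Design effect: 1.2 × 240.38 = 288.46.
Round up → n = 289.

n = 289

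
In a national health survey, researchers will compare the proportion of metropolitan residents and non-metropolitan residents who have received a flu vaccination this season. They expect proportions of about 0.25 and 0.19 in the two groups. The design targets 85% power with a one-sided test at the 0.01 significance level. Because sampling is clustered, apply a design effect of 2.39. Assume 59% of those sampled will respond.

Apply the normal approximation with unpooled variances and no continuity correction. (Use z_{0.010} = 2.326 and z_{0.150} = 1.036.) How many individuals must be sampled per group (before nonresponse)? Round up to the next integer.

n = 4343 per group

n = (z_α + z_β)² · [p₁(1−p₁) + p₂(1−p₂)] / (p₁ − p₂)²
  = (2.326 + 1.036)² · (0.25·0.75 + 0.19·0.81) / (0.06)²
  = (3.362)² · (0.1875 + 0.1539) / 0.0036
  = 11.3030 · 0.3414 / 0.0036
  = 1071.91
Design effect: 2.39 × 1071.91 = 2561.85.
Adjust for 59% response: 2561.85 / 0.59 = 4342.13.
Round up → n = 4343 per group.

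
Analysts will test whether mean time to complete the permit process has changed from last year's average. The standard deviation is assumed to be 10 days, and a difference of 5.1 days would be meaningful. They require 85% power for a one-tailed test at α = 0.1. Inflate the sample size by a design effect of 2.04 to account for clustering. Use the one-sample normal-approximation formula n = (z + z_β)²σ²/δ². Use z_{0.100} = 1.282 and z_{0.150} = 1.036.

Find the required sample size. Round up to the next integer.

n = (z_α + z_β)² · σ² / δ²
  = (1.282 + 1.036)² · 10² / 5.1²
  = 5.3731 · 100 / 26.01
  = 20.66
Design effect: 2.04 × 20.66 = 42.14.
Round up → n = 43.

n = 43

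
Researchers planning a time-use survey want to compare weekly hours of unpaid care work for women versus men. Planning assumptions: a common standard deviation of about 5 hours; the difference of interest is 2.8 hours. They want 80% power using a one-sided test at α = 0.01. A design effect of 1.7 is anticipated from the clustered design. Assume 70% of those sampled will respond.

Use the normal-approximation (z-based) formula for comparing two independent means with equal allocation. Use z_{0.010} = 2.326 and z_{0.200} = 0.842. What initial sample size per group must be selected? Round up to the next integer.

n = 156 per group

n = (z_α + z_β)² · (σ₁² + σ₂²) / δ²
  = (2.326 + 0.842)² · (2·5² = 50) / 2.8²
  = 10.0362 · 50 / 7.84
  = 64.01
Design effect: 1.7 × 64.01 = 108.81.
Adjust for 70% response: 108.81 / 0.70 = 155.44.
Round up → n = 156 per group.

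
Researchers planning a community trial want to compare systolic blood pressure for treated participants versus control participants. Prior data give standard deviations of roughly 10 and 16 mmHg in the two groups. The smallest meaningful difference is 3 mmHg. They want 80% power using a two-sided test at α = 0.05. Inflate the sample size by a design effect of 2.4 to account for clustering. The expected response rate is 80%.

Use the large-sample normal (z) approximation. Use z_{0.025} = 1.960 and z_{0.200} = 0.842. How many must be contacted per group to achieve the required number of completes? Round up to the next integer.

n = (z_{α/2} + z_β)² · (σ₁² + σ₂²) / δ²
  = (1.960 + 0.842)² · (10² + 16² = 356) / 3²
  = 7.8512 · 356 / 9
  = 310.56
Design effect: 2.4 × 310.56 = 745.34.
Adjust for 80% response: 745.34 / 0.80 = 931.68.
Round up → n = 932 per group.

n = 932 per group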